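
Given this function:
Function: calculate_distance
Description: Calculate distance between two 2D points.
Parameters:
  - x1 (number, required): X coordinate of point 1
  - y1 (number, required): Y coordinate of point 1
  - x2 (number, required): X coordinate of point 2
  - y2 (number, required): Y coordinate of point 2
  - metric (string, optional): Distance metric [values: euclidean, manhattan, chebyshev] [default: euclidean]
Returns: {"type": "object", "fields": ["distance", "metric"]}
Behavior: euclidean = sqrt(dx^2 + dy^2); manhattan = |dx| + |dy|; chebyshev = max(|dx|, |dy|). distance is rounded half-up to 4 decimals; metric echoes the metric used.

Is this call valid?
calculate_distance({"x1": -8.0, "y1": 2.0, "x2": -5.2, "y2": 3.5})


Checking all required parameters present and types match... All valid.
Valid


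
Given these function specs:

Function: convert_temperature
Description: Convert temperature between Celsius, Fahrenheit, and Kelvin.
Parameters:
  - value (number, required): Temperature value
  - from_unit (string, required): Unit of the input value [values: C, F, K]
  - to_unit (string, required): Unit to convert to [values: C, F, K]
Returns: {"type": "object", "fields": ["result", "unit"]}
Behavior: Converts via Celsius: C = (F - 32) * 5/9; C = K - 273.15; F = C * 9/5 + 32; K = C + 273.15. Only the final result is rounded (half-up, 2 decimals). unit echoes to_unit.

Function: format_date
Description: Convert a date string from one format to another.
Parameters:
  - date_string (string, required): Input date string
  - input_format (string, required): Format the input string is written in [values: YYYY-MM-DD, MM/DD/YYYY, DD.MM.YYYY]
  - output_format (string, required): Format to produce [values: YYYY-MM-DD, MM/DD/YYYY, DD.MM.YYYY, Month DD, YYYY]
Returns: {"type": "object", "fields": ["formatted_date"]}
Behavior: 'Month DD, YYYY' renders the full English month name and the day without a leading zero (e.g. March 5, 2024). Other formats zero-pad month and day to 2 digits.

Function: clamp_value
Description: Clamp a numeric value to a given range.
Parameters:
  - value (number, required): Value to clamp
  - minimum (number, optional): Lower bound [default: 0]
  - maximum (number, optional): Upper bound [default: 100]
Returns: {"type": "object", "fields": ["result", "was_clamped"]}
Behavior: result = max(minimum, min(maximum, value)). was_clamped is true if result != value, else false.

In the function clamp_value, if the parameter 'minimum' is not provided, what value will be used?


The clamp_value spec declares:
  - minimum (number, optional): Lower bound [default: 0]
Default:
0


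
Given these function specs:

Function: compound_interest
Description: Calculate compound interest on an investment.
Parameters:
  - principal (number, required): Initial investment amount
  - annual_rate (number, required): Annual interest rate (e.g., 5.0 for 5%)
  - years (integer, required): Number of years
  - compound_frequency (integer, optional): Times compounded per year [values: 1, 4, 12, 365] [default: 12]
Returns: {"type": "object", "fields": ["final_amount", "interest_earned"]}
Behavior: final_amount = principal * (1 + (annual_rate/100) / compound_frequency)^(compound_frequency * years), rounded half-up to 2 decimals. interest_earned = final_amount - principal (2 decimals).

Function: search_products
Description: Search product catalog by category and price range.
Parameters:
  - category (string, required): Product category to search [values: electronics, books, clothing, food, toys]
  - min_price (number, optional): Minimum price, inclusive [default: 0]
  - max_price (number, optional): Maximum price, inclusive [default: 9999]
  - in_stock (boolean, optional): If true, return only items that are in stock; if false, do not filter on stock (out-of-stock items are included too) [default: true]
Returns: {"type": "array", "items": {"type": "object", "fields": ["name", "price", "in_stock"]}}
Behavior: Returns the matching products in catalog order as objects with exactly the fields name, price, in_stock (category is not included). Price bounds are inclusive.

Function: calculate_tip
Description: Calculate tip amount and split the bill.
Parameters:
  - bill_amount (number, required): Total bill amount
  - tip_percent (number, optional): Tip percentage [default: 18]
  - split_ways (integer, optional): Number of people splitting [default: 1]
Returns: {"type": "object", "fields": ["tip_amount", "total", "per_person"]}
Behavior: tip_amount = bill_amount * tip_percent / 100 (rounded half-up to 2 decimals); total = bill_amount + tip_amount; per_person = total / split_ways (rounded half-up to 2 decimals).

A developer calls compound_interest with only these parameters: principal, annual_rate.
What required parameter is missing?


Required parameters: principal, annual_rate, years
Provided: principal, annual_rate
Missing: years
years


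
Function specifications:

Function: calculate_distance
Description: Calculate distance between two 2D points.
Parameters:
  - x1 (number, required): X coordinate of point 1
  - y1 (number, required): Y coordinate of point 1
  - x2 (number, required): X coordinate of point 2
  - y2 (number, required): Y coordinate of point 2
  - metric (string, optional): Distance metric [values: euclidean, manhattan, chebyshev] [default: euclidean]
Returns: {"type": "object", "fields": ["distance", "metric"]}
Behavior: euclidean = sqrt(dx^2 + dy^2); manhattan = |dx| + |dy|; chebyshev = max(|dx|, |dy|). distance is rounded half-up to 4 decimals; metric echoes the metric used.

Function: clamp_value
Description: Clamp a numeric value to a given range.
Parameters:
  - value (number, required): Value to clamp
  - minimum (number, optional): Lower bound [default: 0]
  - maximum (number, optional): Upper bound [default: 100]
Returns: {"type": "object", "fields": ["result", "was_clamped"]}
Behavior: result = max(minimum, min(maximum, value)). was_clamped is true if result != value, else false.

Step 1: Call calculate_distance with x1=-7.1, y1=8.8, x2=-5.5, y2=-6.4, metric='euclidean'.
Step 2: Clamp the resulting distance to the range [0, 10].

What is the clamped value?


Step 1: calculate_distance (euclidean)
  |dx| = |-5.5 - -7.1| = 1.6; |dy| = |-6.4 - 8.8| = 15.2
  euclidean: sqrt(1.6^2 + 15.2^2) = sqrt(233.6) = 15.283979
  Round to 4 decimals: 15.284
  -> distance = 15.284
Step 2: clamp_value(value=15.284, minimum=0, maximum=10)
  result = max(0, min(10, 15.284)) = max(0, 10) = 10
  was_clamped = (10 != 15.284) = true
  -> result = 10
10


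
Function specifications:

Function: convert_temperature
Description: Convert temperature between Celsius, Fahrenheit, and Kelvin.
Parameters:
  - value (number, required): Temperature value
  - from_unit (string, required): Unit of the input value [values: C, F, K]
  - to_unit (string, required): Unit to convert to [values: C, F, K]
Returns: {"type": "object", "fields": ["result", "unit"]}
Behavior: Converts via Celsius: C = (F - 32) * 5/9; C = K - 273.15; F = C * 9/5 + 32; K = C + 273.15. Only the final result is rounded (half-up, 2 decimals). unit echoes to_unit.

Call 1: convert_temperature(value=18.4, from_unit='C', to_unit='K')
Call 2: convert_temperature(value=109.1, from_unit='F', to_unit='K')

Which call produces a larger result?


Call 1:
  Input already in C: 18.4
  To K: 18.4 + 273.15 = 291.55
  Round to 2 decimals: 291.55
  -> 291.55 K
Call 2:
  To C: (109.1 - 32) * 5/9 = 42.833333
  To K: 42.833333 + 273.15 = 315.983333
  Round to 2 decimals: 315.98
  -> 315.98 K
Call 2 (315.98 K)


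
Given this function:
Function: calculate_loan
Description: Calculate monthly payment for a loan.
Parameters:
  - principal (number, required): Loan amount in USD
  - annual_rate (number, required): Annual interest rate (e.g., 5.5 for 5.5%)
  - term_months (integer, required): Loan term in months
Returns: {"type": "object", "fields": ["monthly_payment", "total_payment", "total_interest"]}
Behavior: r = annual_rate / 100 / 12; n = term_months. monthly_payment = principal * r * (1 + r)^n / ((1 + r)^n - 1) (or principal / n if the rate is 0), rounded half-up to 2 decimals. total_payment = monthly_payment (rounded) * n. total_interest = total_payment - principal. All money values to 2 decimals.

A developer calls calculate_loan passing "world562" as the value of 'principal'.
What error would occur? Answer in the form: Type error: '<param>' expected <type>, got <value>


Spec: 'principal' is declared as number; "world562" is a string.
Type error: 'principal' expected number, got "world562"


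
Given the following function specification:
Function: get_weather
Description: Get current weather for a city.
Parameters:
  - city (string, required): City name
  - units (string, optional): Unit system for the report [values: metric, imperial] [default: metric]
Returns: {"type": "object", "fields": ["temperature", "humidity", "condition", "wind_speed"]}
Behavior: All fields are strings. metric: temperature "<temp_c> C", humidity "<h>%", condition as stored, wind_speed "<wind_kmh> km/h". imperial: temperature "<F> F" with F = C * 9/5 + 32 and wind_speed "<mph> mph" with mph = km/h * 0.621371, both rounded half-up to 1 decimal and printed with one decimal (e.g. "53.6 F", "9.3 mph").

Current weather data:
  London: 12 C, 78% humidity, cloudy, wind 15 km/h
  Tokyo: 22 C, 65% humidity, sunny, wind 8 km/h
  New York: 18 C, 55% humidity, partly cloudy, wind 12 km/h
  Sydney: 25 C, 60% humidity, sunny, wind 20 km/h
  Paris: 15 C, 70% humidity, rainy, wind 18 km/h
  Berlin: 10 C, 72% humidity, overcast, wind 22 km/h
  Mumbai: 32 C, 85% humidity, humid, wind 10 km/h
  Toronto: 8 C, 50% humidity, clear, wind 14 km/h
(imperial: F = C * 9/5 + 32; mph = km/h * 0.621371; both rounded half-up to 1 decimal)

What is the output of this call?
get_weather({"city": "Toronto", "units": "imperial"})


Toronto record: 8 C, 50%, clear, 14 km/h
imperial: temperature = 8 * 9/5 + 32 = 46.4 -> 46.4 F
imperial: wind_speed = 14 * 0.621371 = 8.699194 -> 8.7 mph
Output:
{"temperature": "46.4 F", "humidity": "50%", "condition": "clear", "wind_speed": "8.7 mph"}


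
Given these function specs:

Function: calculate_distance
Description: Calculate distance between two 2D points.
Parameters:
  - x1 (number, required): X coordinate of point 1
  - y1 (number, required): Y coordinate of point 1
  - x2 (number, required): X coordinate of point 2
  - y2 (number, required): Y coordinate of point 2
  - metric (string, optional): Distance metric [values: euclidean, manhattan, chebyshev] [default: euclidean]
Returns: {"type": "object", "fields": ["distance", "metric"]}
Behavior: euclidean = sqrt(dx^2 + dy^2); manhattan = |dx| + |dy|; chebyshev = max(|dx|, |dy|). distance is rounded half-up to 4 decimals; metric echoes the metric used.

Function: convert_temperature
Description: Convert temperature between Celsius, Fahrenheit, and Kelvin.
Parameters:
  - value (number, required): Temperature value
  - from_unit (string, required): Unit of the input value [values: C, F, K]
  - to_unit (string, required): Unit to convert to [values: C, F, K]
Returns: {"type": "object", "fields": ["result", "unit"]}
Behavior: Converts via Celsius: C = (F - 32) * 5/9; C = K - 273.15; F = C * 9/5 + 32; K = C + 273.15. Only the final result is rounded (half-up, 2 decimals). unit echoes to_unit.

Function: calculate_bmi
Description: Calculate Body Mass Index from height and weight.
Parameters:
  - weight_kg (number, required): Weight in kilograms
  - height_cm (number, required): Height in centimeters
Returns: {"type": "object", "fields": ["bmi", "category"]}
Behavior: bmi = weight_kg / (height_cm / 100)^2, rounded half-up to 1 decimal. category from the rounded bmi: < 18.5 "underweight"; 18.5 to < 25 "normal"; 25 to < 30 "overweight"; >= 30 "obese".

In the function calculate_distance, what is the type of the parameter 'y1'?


The calculate_distance spec declares:
  - y1 (number, required): Y coordinate of point 1
Type:
number


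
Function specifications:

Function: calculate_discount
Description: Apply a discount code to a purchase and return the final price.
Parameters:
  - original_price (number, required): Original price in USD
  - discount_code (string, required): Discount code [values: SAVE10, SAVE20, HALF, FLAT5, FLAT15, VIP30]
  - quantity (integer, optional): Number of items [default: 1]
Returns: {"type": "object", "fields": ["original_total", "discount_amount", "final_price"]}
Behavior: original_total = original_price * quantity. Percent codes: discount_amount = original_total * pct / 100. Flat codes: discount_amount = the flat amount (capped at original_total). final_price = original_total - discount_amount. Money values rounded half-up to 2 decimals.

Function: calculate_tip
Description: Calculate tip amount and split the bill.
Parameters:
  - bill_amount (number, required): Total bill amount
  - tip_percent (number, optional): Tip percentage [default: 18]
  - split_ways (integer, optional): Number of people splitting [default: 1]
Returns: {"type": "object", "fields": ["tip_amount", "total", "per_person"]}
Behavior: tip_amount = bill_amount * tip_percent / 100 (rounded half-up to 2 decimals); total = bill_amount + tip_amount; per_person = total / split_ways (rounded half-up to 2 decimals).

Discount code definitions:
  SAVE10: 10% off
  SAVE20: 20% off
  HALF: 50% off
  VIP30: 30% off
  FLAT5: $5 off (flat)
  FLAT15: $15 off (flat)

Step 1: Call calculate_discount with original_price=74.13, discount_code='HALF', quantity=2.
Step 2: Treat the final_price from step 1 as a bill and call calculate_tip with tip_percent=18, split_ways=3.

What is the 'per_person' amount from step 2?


Step 1: calculate_discount(original_price=74.13, discount_code=HALF, quantity=2)
  original_total = 74.13 * 2 = 148.26
  HALF = 50% off: discount_amount = 148.26 * 50/100 = 74.13 -> 74.13
  final_price = 148.26 - 74.13 = 74.13
  -> final_price = 74.13
Step 2: calculate_tip(bill_amount=74.13, tip_percent=18, split_ways=3)
  tip_amount = 74.13 * 18/100 = 13.3434 -> 13.34
  total = 74.13 + 13.34 = 87.47
  per_person = 87.47 / 3 = 29.156667 -> 29.16
  -> per_person = 29.16
$29.16


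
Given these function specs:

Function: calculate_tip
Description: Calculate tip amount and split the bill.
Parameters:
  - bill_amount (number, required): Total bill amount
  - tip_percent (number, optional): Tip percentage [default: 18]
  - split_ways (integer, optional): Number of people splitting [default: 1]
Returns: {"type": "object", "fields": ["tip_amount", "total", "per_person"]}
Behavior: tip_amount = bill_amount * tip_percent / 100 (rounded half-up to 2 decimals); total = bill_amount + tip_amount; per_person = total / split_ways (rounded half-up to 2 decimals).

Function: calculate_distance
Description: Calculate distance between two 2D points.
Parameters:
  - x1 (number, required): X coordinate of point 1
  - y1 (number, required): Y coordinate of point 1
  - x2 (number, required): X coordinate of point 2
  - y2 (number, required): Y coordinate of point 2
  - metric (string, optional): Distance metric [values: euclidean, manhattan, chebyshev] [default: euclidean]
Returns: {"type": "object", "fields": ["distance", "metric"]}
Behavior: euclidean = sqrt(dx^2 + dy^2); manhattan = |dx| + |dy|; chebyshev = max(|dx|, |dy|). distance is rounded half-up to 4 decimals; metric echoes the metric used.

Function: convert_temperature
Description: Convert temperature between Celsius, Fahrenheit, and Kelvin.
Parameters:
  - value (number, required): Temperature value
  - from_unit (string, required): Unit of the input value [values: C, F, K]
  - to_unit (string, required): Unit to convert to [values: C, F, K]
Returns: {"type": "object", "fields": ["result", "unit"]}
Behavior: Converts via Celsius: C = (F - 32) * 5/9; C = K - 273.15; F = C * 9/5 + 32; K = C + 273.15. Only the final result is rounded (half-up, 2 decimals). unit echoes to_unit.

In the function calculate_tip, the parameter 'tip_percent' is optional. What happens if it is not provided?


The calculate_tip spec declares:
  - tip_percent (number, optional): Tip percentage [default: 18]
It defaults to 18


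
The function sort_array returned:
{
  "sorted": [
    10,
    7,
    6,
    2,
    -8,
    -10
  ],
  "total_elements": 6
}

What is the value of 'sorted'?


[10, 7, 6, 2, -8, -10]


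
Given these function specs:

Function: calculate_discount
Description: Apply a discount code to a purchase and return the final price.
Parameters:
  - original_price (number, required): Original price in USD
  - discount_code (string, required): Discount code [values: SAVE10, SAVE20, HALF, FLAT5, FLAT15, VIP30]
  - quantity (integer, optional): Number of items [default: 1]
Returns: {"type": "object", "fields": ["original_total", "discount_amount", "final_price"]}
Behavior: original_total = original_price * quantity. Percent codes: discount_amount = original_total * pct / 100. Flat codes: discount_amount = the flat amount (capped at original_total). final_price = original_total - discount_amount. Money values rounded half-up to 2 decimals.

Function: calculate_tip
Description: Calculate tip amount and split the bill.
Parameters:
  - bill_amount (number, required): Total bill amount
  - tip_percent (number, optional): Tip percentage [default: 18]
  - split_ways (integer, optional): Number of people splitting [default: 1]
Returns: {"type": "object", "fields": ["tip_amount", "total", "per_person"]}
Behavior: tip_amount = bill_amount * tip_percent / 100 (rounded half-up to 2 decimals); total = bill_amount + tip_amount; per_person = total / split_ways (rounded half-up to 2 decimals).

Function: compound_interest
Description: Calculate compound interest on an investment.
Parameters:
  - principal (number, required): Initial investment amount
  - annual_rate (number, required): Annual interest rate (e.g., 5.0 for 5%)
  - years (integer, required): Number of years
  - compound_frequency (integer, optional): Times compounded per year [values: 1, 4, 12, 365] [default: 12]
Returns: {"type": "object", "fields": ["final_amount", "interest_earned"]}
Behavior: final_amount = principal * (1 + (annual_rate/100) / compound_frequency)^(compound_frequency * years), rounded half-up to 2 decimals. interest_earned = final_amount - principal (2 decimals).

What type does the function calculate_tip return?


The calculate_tip spec declares Returns: {"type": "object", "fields": ["tip_amount", "total", "per_person"]}
Type:
object


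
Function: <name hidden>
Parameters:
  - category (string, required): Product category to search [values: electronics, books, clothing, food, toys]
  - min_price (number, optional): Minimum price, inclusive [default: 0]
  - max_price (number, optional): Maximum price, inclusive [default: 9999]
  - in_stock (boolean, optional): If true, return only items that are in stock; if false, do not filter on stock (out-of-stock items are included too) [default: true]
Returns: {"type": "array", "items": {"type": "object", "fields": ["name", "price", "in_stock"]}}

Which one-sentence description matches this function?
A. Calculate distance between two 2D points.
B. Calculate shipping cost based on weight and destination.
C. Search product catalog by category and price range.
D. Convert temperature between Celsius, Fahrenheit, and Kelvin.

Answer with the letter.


Parameters category, min_price, max_price, in_stock and return "array" fit: Search product catalog by category and price range.
C


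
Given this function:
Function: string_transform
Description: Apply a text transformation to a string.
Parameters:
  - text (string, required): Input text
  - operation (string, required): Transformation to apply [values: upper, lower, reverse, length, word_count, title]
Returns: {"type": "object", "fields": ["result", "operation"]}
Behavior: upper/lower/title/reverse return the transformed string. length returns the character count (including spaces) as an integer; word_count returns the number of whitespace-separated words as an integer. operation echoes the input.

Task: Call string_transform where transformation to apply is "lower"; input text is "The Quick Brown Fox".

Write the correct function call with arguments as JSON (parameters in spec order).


Mapping each described value to its parameter name:
  'Transformation to apply' -> operation = "lower"
  'Input text' -> text = "The Quick Brown Fox"
string_transform({"text": "The Quick Brown Fox", "operation": "lower"})


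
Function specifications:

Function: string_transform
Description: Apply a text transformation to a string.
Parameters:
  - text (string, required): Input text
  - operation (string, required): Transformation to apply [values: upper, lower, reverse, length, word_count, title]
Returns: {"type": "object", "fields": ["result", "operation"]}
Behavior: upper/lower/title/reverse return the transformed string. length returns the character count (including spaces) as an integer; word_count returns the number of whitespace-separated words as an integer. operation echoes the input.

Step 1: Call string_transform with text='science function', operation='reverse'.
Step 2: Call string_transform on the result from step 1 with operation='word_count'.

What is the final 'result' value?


Step 1: string_transform(text='science function', operation='reverse')
  -> result = 'noitcnuf ecneics'
Step 2: string_transform(text='noitcnuf ecneics', operation='word_count')
  words: noitcnuf, ecneics -> 2
  -> result = 2
2


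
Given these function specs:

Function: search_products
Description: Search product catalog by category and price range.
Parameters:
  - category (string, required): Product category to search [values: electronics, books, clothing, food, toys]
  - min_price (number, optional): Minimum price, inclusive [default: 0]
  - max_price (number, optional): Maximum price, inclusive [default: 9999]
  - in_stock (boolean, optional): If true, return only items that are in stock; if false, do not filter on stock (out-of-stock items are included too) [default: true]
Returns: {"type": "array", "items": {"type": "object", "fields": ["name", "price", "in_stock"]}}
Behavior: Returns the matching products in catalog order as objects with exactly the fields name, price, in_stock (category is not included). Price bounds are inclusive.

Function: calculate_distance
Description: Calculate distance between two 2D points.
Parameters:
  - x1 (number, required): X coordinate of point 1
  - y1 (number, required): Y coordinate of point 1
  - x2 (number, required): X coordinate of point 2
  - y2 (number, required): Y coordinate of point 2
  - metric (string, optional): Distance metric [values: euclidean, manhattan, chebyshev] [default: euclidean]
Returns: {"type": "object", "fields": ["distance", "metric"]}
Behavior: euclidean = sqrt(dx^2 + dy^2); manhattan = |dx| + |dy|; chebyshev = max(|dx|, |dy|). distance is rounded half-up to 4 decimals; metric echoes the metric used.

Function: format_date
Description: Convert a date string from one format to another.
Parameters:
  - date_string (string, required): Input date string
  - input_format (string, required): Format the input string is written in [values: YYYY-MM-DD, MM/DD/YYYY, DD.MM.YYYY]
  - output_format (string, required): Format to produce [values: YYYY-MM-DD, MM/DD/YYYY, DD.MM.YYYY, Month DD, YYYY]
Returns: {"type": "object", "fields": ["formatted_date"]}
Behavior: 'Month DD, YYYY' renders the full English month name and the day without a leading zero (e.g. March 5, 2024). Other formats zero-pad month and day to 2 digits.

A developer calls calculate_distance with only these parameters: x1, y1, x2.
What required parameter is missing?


Required parameters: x1, y1, x2, y2
Provided: x1, y1, x2
Missing: y2
y2


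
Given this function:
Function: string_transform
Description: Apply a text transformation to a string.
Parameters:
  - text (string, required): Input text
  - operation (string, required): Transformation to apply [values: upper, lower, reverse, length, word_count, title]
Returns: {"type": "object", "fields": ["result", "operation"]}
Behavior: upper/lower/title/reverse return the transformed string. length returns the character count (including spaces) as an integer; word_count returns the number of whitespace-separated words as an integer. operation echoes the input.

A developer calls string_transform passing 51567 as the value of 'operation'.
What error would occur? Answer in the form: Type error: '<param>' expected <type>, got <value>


Spec: 'operation' is declared as string; 51567 is an integer.
Type error: 'operation' expected string, got 51567


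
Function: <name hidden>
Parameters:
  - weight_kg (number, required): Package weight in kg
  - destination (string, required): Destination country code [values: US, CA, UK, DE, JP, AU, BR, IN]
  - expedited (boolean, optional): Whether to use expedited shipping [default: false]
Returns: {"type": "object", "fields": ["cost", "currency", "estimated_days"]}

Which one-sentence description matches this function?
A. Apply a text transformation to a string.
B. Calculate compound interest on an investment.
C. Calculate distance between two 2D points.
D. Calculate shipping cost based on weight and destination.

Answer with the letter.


Parameters weight_kg, destination, expedited and return ["cost", "currency", "estimated_days"] fit: Calculate shipping cost based on weight and destination.
D


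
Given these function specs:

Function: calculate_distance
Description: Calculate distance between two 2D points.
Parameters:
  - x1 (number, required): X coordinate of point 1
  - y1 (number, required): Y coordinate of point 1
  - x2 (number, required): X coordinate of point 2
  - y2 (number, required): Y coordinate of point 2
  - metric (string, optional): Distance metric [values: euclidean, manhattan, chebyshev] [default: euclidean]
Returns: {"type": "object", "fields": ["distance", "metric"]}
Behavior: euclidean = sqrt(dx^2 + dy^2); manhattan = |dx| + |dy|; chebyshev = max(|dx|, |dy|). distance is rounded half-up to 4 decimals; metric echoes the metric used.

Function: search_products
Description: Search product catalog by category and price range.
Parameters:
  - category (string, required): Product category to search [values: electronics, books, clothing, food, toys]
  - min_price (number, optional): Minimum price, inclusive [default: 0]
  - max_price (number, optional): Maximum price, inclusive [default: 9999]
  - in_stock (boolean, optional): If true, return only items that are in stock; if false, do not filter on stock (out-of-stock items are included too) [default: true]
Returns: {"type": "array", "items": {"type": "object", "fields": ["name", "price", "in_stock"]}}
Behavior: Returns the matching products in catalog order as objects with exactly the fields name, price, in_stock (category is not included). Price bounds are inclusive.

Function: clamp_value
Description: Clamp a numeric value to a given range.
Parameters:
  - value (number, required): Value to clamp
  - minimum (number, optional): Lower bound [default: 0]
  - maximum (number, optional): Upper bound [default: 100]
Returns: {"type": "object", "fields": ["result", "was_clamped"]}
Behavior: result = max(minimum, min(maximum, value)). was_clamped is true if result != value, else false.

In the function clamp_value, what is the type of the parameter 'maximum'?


The clamp_value spec declares:
  - maximum (number, optional): Upper bound [default: 100]
Type:
number


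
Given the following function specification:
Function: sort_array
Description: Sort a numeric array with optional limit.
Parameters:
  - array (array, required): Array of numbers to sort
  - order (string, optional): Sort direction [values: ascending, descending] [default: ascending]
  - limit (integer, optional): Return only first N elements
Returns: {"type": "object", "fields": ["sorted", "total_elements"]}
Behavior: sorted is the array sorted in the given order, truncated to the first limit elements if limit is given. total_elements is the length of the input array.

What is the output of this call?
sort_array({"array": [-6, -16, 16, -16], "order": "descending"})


sorted descending: [16, -6, -16, -16]
total_elements = len(input) = 4
Output:
{"sorted": [16, -6, -16, -16], "total_elements": 4}


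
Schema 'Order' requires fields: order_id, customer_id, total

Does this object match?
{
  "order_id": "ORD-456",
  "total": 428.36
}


Checking required fields...
Missing: customer_id
Invalid - missing required field 'customer_id'


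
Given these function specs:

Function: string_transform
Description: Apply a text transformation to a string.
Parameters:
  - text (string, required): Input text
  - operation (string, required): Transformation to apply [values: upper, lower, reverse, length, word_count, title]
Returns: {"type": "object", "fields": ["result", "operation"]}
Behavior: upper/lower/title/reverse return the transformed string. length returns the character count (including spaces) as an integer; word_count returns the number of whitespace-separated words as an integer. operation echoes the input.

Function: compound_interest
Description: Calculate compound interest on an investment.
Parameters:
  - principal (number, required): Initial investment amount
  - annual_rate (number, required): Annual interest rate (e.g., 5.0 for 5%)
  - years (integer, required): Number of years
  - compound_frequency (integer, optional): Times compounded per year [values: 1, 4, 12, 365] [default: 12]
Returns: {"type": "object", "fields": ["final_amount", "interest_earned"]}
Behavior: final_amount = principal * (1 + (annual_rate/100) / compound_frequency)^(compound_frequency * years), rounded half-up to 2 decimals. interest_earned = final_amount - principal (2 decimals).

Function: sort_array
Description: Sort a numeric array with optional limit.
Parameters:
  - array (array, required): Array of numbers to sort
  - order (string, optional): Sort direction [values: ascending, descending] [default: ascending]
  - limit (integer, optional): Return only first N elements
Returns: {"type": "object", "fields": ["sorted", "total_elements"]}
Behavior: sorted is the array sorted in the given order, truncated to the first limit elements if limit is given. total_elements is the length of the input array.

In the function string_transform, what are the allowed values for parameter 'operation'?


The string_transform spec declares:
  - operation (string, required): Transformation to apply [values: upper, lower, reverse, length, word_count, title]
Allowed values:
upper, lower, reverse, length, word_count, title


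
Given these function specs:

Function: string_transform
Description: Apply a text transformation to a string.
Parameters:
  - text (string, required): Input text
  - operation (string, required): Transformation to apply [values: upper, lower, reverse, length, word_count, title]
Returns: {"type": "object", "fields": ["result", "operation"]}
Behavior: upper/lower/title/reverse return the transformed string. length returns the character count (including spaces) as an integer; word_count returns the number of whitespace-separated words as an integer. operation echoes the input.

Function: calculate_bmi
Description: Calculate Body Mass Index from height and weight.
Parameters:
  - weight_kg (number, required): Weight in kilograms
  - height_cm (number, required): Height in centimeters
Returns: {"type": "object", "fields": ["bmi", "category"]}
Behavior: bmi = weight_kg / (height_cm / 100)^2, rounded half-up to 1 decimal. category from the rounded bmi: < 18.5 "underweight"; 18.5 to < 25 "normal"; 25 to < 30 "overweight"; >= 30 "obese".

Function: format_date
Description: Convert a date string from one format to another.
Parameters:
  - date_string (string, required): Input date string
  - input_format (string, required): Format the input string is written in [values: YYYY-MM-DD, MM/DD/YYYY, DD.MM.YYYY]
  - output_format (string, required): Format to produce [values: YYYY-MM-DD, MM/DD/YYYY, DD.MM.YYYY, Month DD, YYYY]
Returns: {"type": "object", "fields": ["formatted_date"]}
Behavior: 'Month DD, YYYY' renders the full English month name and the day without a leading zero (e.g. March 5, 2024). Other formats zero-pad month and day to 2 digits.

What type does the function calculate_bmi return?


The calculate_bmi spec declares Returns: {"type": "object", "fields": ["bmi", "category"]}
Type:
object


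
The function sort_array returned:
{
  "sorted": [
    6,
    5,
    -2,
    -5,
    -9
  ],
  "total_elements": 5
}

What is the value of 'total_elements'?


5


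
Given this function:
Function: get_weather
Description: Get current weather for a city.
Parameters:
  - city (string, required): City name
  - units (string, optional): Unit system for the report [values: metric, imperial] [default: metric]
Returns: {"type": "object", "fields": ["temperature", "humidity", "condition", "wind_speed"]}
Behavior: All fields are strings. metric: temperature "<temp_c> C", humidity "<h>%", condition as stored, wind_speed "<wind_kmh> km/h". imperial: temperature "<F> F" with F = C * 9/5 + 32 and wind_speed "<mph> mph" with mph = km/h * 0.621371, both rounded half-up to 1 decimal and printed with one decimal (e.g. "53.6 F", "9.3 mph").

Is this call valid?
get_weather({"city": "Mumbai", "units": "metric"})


Checking all required parameters present and types match... All valid.
Valid


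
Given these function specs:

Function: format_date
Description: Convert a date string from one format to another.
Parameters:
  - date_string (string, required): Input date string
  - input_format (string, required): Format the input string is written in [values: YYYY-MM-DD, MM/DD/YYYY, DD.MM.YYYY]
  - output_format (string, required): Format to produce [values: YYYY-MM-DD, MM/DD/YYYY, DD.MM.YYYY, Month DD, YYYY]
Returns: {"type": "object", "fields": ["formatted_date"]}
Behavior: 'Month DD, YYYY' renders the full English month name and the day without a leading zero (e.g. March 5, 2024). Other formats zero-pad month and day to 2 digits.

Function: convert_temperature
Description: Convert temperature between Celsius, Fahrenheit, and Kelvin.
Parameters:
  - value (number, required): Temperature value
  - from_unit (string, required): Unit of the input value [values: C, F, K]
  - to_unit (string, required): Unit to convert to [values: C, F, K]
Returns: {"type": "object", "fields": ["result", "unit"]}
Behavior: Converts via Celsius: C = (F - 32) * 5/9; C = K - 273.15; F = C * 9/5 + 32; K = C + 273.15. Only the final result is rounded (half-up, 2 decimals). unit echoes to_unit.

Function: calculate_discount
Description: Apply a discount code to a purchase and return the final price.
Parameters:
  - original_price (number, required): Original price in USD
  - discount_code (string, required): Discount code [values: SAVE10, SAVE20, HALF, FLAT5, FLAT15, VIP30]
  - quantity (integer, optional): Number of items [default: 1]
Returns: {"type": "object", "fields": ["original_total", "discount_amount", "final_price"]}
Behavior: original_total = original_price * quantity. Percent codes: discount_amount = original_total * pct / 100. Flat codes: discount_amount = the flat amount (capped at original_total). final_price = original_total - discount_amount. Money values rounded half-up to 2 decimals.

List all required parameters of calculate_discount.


Parameters of calculate_discount and their required/optional flag:
  original_price: required
  discount_code: required
  quantity: optional
discount_code, original_price


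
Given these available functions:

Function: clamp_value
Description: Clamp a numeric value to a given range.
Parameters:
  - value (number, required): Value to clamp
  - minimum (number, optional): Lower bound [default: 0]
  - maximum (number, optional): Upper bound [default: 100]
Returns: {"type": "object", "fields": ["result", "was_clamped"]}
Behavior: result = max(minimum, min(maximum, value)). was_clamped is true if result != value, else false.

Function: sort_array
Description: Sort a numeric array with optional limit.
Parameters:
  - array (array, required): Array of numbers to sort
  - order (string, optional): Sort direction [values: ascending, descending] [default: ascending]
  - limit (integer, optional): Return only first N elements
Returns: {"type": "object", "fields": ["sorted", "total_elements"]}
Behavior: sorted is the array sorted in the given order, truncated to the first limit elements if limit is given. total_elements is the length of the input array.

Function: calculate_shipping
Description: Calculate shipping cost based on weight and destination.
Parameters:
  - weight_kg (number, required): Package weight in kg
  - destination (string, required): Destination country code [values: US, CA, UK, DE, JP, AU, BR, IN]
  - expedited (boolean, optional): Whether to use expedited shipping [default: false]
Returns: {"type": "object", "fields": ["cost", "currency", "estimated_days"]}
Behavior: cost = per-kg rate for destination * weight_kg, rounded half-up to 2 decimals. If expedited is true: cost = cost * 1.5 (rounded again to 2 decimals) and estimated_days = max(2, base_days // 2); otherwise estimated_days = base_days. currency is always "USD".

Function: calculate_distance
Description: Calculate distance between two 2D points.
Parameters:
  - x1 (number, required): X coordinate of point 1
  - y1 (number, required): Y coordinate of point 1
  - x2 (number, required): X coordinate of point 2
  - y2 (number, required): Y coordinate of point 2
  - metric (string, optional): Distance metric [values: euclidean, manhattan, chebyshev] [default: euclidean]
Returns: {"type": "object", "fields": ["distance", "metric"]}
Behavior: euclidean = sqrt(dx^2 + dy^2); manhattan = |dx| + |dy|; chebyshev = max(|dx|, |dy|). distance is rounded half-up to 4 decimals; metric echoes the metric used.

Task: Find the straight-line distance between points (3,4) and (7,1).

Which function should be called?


The task needs a function whose description is: Calculate distance between two 2D points.
calculate_distance


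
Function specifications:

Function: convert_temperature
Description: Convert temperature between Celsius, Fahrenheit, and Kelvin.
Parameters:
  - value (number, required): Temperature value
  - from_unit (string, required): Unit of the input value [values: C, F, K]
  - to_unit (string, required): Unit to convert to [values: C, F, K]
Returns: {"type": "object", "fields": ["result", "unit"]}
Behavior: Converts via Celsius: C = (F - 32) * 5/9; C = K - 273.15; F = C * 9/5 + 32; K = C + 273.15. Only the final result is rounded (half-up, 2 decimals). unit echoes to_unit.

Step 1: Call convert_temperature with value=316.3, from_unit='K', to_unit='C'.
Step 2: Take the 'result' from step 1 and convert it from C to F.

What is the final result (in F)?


Step 1: convert_temperature(value=316.3, from_unit=K, to_unit=C)
  To C: 316.3 - 273.15 = 43.15
  Target is C: 43.15
  Round to 2 decimals: 43.15
  -> result = 43.15 C
Step 2: convert_temperature(value=43.15, from_unit=C, to_unit=F)
  Input already in C: 43.15
  To F: 43.15 * 9/5 + 32 = 109.67
  Round to 2 decimals: 109.67
  -> result = 109.67 F
109.67 F


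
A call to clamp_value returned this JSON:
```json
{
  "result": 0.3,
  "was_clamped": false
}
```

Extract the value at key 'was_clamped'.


false


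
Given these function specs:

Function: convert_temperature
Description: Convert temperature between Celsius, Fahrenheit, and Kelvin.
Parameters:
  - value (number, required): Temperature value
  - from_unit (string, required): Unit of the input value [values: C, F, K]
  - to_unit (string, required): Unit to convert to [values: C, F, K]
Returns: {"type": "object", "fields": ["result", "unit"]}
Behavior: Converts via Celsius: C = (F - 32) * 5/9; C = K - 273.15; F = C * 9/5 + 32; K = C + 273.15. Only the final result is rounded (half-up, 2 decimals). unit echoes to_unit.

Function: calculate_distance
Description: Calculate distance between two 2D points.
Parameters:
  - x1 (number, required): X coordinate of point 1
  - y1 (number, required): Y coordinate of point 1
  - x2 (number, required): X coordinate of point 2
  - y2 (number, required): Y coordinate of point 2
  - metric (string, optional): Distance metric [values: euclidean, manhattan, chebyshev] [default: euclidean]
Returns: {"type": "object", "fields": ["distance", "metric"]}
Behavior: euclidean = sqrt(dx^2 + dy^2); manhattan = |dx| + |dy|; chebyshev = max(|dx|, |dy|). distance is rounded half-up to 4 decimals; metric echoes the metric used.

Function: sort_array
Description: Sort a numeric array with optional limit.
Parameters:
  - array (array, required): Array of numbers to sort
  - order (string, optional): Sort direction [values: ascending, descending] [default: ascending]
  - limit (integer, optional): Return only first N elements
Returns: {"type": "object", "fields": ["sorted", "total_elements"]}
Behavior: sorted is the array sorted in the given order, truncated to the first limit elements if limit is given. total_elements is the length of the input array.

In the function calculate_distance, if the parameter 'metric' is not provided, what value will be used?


The calculate_distance spec declares:
  - metric (string, optional): Distance metric [values: euclidean, manhattan, chebyshev] [default: euclidean]
Default:
euclidean
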